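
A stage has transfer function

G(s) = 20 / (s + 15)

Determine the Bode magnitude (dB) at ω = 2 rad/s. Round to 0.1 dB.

2.4 dB

At s = jω = j2:
pole (s+15): 15 + j2 → |·| = √(15²+2²) = √229 ≈ 15.133, ∠ = arctan(2/15) ≈ 7.59°
|G| = 20 / 15.133 ≈ 1.3216
Gain = 20 log₁₀(1.3216) ≈ 2.42 dB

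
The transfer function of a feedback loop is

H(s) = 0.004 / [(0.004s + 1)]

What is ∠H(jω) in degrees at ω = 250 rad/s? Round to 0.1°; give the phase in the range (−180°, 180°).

-45.0°

At ω = 250 rad/s:
pole (1 + j250·0.004) = 1 + j1 → |·| ≈ 1.4142, ∠ ≈ 45.00°
∠H = (0°) − (45.00°) = -45.00°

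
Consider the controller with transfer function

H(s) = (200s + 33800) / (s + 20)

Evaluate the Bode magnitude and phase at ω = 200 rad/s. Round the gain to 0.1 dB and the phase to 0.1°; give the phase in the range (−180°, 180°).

48.3 dB, -34.5°

Substitute s = j200:
Numerator: 200(j200) + 33800 = 33800 + j40000
Denominator: (j200) + 20 = 20 + j200
|N| = √(33800² + 40000²) ≈ 52368, ∠N ≈ 49.80°
|D| = √(20² + 200²) ≈ 201, ∠D ≈ 84.29°
|H| = 52368 / 201 ≈ 260.54
Gain = 20 log₁₀(260.54) ≈ 48.32 dB
∠H = 49.80° − 84.29° = -34.49°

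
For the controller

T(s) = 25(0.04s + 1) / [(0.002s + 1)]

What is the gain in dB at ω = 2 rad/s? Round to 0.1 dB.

At ω = 2 rad/s:
zero (1 + j2·0.04) = 1 + j0.08 → |·| ≈ 1.0032, ∠ ≈ 4.57°
pole (1 + j2·0.002) = 1 + j0.004 → |·| ≈ 1, ∠ ≈ 0.23°
|T| = 25 · 1.0032 / (1) ≈ 25.08
Gain = 20 log₁₀(25.08) ≈ 27.99 dB

28.0 dB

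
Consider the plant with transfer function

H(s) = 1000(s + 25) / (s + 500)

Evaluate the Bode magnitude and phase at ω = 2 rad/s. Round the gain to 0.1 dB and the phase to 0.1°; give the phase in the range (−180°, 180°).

34.0 dB, 4.3°

At s = jω = j2:
zero (s+25): 25 + j2 → |·| = √(25²+2²) = √629 ≈ 25.08, ∠ = arctan(2/25) ≈ 4.57°
pole (s+500): 500 + j2 → |·| = √(500²+2²) = √250004 ≈ 500, ∠ = arctan(2/500) ≈ 0.23°
|H| = 1000 · 25.08 / 500 ≈ 50.16
Gain = 20 log₁₀(50.16) ≈ 34.01 dB
∠H = 4.57° − 0.23° = 4.34°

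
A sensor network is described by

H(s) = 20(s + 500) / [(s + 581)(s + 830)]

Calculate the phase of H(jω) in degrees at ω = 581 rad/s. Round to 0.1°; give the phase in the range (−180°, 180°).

At s = jω = j581:
zero (s+500): 500 + j581 → |·| = √(500²+581²) = √587561 ≈ 766.53, ∠ = arctan(581/500) ≈ 49.29°
pole (s+581): 581 + j581 → |·| = √(581²+581²) = √675122 ≈ 821.66, ∠ = arctan(581/581) ≈ 45.00°
pole (s+830): 830 + j581 → |·| = √(830²+581²) = √1026461 ≈ 1013.1, ∠ = arctan(581/830) ≈ 34.99°
∠H = 49.29° − 79.99° = -30.70°

-30.7°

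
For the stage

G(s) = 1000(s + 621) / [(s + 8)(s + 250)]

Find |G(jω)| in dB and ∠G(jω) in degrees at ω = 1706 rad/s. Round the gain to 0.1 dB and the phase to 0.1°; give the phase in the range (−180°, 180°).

At s = jω = j1706:
zero (s+621): 621 + j1706 → |·| = √(621²+1706²) = √3296077 ≈ 1815.5, ∠ = arctan(1706/621) ≈ 70.00°
pole (s+8): 8 + j1706 → |·| = √(8²+1706²) = √2910500 ≈ 1706, ∠ = arctan(1706/8) ≈ 89.73°
pole (s+250): 250 + j1706 → |·| = √(250²+1706²) = √2972936 ≈ 1724.2, ∠ = arctan(1706/250) ≈ 81.66°
|G| = 1000 · 1815.5 / 2.9415e+06 ≈ 0.6172
Gain = 20 log₁₀(0.6172) ≈ -4.19 dB
∠G = 70.00° − 171.39° = -101.39°

-4.2 dB, -101.4°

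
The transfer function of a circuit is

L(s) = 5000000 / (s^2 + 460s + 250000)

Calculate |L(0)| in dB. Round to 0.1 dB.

26.0 dB

L(0) = 5000000 / 250000 = 20
20 log₁₀(20) ≈ 26.02 dB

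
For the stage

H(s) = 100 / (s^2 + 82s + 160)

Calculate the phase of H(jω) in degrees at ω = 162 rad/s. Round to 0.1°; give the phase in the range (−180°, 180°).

Substitute s = j162:
Numerator: 100 = 100 + j0
Denominator: (j162)^2 + 82(j162) + 160 = -26084 + j13284
|N| = √(100² + 0²) ≈ 100, ∠N ≈ 0.00°
|D| = √(26084² + 13284²) ≈ 29272, ∠D ≈ 153.01°
∠H = 0.00° − 153.01° = -153.01°

-153.0°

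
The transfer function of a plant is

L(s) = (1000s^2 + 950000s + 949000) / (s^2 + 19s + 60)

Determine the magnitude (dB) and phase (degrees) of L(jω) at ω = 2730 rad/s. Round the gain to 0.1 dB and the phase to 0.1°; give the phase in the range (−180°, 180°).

Substitute s = j2730:
Numerator: 1000(j2730)^2 + 950000(j2730) + 949000 = -7451951000 + j2593500000
Denominator: (j2730)^2 + 19(j2730) + 60 = -7452840 + j51870
|N| = √(7451951000² + 2593500000²) ≈ 7.8904e+09, ∠N ≈ 160.81°
|D| = √(7452840² + 51870²) ≈ 7.453e+06, ∠D ≈ 179.60°
|L| = 7.8904e+09 / 7.453e+06 ≈ 1058.7
Gain = 20 log₁₀(1058.7) ≈ 60.50 dB
∠L = 160.81° − 179.60° = -18.79°

60.5 dB, -18.8°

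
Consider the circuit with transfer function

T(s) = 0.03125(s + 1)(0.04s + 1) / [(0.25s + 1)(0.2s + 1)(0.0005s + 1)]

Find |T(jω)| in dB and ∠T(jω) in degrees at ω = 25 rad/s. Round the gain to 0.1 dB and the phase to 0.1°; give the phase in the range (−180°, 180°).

-29.3 dB, -27.6°

At ω = 25 rad/s:
zero (1 + j25·1) = 1 + j25 → |·| ≈ 25.02, ∠ ≈ 87.71°
zero (1 + j25·0.04) = 1 + j1 → |·| ≈ 1.4142, ∠ ≈ 45.00°
pole (1 + j25·0.25) = 1 + j6.25 → |·| ≈ 6.3295, ∠ ≈ 80.91°
pole (1 + j25·0.2) = 1 + j5 → |·| ≈ 5.099, ∠ ≈ 78.69°
pole (1 + j25·0.0005) = 1 + j0.0125 → |·| ≈ 1.0001, ∠ ≈ 0.72°
|T| = 0.03125 · 25.02 · 1.4142 / (6.3295 · 5.099 · 1.0001) ≈ 0.034257
Gain = 20 log₁₀(0.034257) ≈ -29.31 dB
∠T = (87.71° + 45.00°) − (80.91° + 78.69° + 0.72°) = -27.61°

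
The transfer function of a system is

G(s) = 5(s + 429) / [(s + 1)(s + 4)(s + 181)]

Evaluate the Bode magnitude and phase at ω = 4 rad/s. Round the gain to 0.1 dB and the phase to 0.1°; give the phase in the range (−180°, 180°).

-5.9 dB, -121.7°

At s = jω = j4:
zero (s+429): 429 + j4 → |·| = √(429²+4²) = √184057 ≈ 429.02, ∠ = arctan(4/429) ≈ 0.53°
pole (s+1): 1 + j4 → |·| = √(1²+4²) = √17 ≈ 4.1231, ∠ = arctan(4/1) ≈ 75.96°
pole (s+4): 4 + j4 → |·| = √(4²+4²) = √32 ≈ 5.6569, ∠ = arctan(4/4) ≈ 45.00°
pole (s+181): 181 + j4 → |·| = √(181²+4²) = √32777 ≈ 181.04, ∠ = arctan(4/181) ≈ 1.27°
|G| = 5 · 429.02 / 4222.6 ≈ 0.508
Gain = 20 log₁₀(0.508) ≈ -5.88 dB
∠G = 0.53° − 122.23° = -121.70°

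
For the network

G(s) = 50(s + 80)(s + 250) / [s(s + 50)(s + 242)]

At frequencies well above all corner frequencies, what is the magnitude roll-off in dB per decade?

Each pole contributes −20 dB/decade at high frequency; each zero contributes +20 dB/decade.
Net: 2 zero(s) − 3 pole(s) → -20 dB/decade.

-20 dB/decade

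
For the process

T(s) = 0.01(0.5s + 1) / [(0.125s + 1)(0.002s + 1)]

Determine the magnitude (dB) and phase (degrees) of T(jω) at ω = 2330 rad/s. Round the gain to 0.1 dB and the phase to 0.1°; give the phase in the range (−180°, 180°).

-41.5 dB, -77.7°

At ω = 2330 rad/s:
zero (1 + j2330·0.5) = 1 + j1165 → |·| ≈ 1165, ∠ ≈ 89.95°
pole (1 + j2330·0.125) = 1 + j291.25 → |·| ≈ 291.25, ∠ ≈ 89.80°
pole (1 + j2330·0.002) = 1 + j4.66 → |·| ≈ 4.7661, ∠ ≈ 77.89°
|T| = 0.01 · 1165 / (291.25 · 4.7661) ≈ 0.0083926
Gain = 20 log₁₀(0.0083926) ≈ -41.52 dB
∠T = (89.95°) − (89.80° + 77.89°) = -77.74°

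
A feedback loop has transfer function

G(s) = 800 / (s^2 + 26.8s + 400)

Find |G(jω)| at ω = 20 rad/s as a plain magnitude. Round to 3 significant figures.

1.49

At s = jω = j20:
quadratic: (j20)² + 26.8·j20 + 400 = 0 + j536 → |·| ≈ 536, ∠ ≈ 90.00°
|G| = 800 / 536 ≈ 1.4925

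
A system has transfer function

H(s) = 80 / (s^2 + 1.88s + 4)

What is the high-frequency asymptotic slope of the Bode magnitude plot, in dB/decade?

Each pole contributes −20 dB/decade at high frequency; each zero contributes +20 dB/decade.
Net: 0 zero(s) − 2 pole(s) → -40 dB/decade.

-40 dB/decade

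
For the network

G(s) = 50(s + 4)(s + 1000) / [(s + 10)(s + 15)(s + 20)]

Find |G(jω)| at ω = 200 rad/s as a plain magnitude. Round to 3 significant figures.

At s = jω = j200:
zero (s+4): 4 + j200 → |·| = √(4²+200²) = √40016 ≈ 200.04, ∠ = arctan(200/4) ≈ 88.85°
zero (s+1000): 1000 + j200 → |·| = √(1000²+200²) = √1040000 ≈ 1019.8, ∠ = arctan(200/1000) ≈ 11.31°
pole (s+10): 10 + j200 → |·| = √(10²+200²) = √40100 ≈ 200.25, ∠ = arctan(200/10) ≈ 87.14°
pole (s+15): 15 + j200 → |·| = √(15²+200²) = √40225 ≈ 200.56, ∠ = arctan(200/15) ≈ 85.71°
pole (s+20): 20 + j200 → |·| = √(20²+200²) = √40400 ≈ 201, ∠ = arctan(200/20) ≈ 84.29°
|G| = 50 · 2.04e+05 / 8.0726e+06 ≈ 1.2635

1.26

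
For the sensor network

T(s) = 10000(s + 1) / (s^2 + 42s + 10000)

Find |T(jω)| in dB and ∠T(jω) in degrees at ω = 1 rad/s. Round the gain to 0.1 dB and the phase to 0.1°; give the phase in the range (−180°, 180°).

At s = jω = j1:
zero (s+1): 1 + j1 → |·| = √(1²+1²) = √2 ≈ 1.4142, ∠ = arctan(1/1) ≈ 45.00°
quadratic: (j1)² + 42·j1 + 10000 = 9999 + j42 → |·| ≈ 9999.1, ∠ ≈ 0.24°
|T| = 10000 · 1.4142 / 9999.1 ≈ 1.4143
Gain = 20 log₁₀(1.4143) ≈ 3.01 dB
∠T = 45.00° − 0.24° = 44.76°

3.0 dB, 44.8°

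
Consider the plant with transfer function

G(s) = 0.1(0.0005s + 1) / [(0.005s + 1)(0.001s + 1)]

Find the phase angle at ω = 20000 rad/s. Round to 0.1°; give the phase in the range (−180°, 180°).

At ω = 20000 rad/s:
zero (1 + j20000·0.0005) = 1 + j10 → |·| ≈ 10.05, ∠ ≈ 84.29°
pole (1 + j20000·0.005) = 1 + j100 → |·| ≈ 100, ∠ ≈ 89.43°
pole (1 + j20000·0.001) = 1 + j20 → |·| ≈ 20.025, ∠ ≈ 87.14°
∠G = (84.29°) − (89.43° + 87.14°) = -92.28°

-92.3°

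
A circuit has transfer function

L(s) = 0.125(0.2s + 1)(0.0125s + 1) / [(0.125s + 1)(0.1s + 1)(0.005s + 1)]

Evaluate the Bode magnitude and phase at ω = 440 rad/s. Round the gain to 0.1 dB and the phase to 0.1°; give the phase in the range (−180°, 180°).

At ω = 440 rad/s:
zero (1 + j440·0.2) = 1 + j88 → |·| ≈ 88.006, ∠ ≈ 89.35°
zero (1 + j440·0.0125) = 1 + j5.5 → |·| ≈ 5.5902, ∠ ≈ 79.70°
pole (1 + j440·0.125) = 1 + j55 → |·| ≈ 55.009, ∠ ≈ 88.96°
pole (1 + j440·0.1) = 1 + j44 → |·| ≈ 44.011, ∠ ≈ 88.70°
pole (1 + j440·0.005) = 1 + j2.2 → |·| ≈ 2.4166, ∠ ≈ 65.56°
|L| = 0.125 · 88.006 · 5.5902 / (55.009 · 44.011 · 2.4166) ≈ 0.010511
Gain = 20 log₁₀(0.010511) ≈ -39.57 dB
∠L = (89.35° + 79.70°) − (88.96° + 88.70° + 65.56°) = -74.17°

-39.6 dB, -74.2°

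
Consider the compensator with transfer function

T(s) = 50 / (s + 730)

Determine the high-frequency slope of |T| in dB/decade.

Each pole contributes −20 dB/decade at high frequency; each zero contributes +20 dB/decade.
Net: 0 zero(s) − 1 pole(s) → -20 dB/decade.

-20 dB/decade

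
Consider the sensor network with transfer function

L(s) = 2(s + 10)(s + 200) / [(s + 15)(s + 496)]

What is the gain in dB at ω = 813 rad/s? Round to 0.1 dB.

At s = jω = j813:
zero (s+10): 10 + j813 → |·| = √(10²+813²) = √661069 ≈ 813.06, ∠ = arctan(813/10) ≈ 89.30°
zero (s+200): 200 + j813 → |·| = √(200²+813²) = √700969 ≈ 837.24, ∠ = arctan(813/200) ≈ 76.18°
pole (s+15): 15 + j813 → |·| = √(15²+813²) = √661194 ≈ 813.14, ∠ = arctan(813/15) ≈ 88.94°
pole (s+496): 496 + j813 → |·| = √(496²+813²) = √906985 ≈ 952.36, ∠ = arctan(813/496) ≈ 58.61°
|L| = 2 · 6.8073e+05 / 7.744e+05 ≈ 1.7581
Gain = 20 log₁₀(1.7581) ≈ 4.90 dB

4.9 dB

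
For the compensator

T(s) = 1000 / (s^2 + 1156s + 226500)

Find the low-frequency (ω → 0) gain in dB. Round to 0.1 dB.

-47.1 dB

T(0) = 1000 / 226500 ≈ 0.004415
20 log₁₀(0.004415) ≈ -47.10 dB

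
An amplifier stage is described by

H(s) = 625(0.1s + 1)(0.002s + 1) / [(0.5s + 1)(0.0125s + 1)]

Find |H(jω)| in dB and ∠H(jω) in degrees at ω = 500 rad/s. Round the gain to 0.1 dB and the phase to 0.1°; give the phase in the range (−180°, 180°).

28.9 dB, -36.8°

At ω = 500 rad/s:
zero (1 + j500·0.1) = 1 + j50 → |·| ≈ 50.01, ∠ ≈ 88.85°
zero (1 + j500·0.002) = 1 + j1 → |·| ≈ 1.4142, ∠ ≈ 45.00°
pole (1 + j500·0.5) = 1 + j250 → |·| ≈ 250, ∠ ≈ 89.77°
pole (1 + j500·0.0125) = 1 + j6.25 → |·| ≈ 6.3295, ∠ ≈ 80.91°
|H| = 625 · 50.01 · 1.4142 / (250 · 6.3295) ≈ 27.934
Gain = 20 log₁₀(27.934) ≈ 28.92 dB
∠H = (88.85° + 45.00°) − (89.77° + 80.91°) = -36.83°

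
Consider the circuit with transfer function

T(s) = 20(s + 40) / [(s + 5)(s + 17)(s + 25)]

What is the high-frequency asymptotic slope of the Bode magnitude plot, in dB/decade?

-40 dB/decade

Each pole contributes −20 dB/decade at high frequency; each zero contributes +20 dB/decade.
Net: 1 zero(s) − 3 pole(s) → -40 dB/decade.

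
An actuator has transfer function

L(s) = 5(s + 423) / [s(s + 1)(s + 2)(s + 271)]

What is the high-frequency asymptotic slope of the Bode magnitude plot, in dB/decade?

-60 dB/decade

Each pole contributes −20 dB/decade at high frequency; each zero contributes +20 dB/decade.
Net: 1 zero(s) − 4 pole(s) → -60 dB/decade.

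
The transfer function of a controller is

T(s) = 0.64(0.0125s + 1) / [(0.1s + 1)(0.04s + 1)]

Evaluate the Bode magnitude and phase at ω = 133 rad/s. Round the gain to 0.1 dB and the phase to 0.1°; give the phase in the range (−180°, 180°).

At ω = 133 rad/s:
zero (1 + j133·0.0125) = 1 + j1.6625 → |·| ≈ 1.9401, ∠ ≈ 58.97°
pole (1 + j133·0.1) = 1 + j13.3 → |·| ≈ 13.338, ∠ ≈ 85.70°
pole (1 + j133·0.04) = 1 + j5.32 → |·| ≈ 5.4132, ∠ ≈ 79.35°
|T| = 0.64 · 1.9401 / (13.338 · 5.4132) ≈ 0.017197
Gain = 20 log₁₀(0.017197) ≈ -35.29 dB
∠T = (58.97°) − (85.70° + 79.35°) = -106.08°

-35.3 dB, -106.1°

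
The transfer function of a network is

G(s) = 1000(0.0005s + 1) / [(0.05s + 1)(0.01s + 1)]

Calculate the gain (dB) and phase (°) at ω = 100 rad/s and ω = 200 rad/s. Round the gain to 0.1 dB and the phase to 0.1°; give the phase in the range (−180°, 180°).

At ω = 100 rad/s:
zero (1 + j100·0.0005) = 1 + j0.05 → |·| ≈ 1.0012, ∠ ≈ 2.86°
pole (1 + j100·0.05) = 1 + j5 → |·| ≈ 5.099, ∠ ≈ 78.69°
pole (1 + j100·0.01) = 1 + j1 → |·| ≈ 1.4142, ∠ ≈ 45.00°
|G| = 1000 · 1.0012 / (5.099 · 1.4142) ≈ 138.84
Gain = 20 log₁₀(138.84) ≈ 42.85 dB
∠G = (2.86°) − (78.69° + 45.00°) = -120.83°

At ω = 200 rad/s:
zero (1 + j200·0.0005) = 1 + j0.1 → |·| ≈ 1.005, ∠ ≈ 5.71°
pole (1 + j200·0.05) = 1 + j10 → |·| ≈ 10.05, ∠ ≈ 84.29°
pole (1 + j200·0.01) = 1 + j2 → |·| ≈ 2.2361, ∠ ≈ 63.43°
|G| = 1000 · 1.005 / (10.05 · 2.2361) ≈ 44.721
Gain = 20 log₁₀(44.721) ≈ 33.01 dB
∠G = (5.71°) − (84.29° + 63.43°) = -142.01°

ω = 100: 42.9 dB, -120.8°; ω = 200: 33.0 dB, -142.0°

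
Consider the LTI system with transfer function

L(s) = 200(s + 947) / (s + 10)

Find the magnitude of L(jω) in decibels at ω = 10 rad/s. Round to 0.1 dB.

At s = jω = j10:
zero (s+947): 947 + j10 → |·| = √(947²+10²) = √896909 ≈ 947.05, ∠ = arctan(10/947) ≈ 0.61°
pole (s+10): 10 + j10 → |·| = √(10²+10²) = √200 ≈ 14.142, ∠ = arctan(10/10) ≈ 45.00°
|L| = 200 · 947.05 / 14.142 ≈ 13393
Gain = 20 log₁₀(13393) ≈ 82.54 dB

82.5 dB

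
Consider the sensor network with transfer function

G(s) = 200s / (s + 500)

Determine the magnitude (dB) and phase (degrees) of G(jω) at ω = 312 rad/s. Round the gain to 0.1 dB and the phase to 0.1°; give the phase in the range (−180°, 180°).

At s = jω = j312:
zero at origin: s = j312 → |·| = 312, ∠ = 90.00°
pole (s+500): 500 + j312 → |·| = √(500²+312²) = √347344 ≈ 589.36, ∠ = arctan(312/500) ≈ 31.96°
|G| = 200 · 312 / 589.36 ≈ 105.88
Gain = 20 log₁₀(105.88) ≈ 40.50 dB
∠G = 90.00° − 31.96° = 58.04°

40.5 dB, 58.0°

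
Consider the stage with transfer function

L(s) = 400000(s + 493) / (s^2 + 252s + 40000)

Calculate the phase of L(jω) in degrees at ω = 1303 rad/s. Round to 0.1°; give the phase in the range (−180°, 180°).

-99.5°

At s = jω = j1303:
zero (s+493): 493 + j1303 → |·| = √(493²+1303²) = √1940858 ≈ 1393.1, ∠ = arctan(1303/493) ≈ 69.28°
quadratic: (j1303)² + 252·j1303 + 40000 = -1657809 + j328356 → |·| ≈ 1.69e+06, ∠ ≈ 168.80°
∠L = 69.28° − 168.80° = -99.52°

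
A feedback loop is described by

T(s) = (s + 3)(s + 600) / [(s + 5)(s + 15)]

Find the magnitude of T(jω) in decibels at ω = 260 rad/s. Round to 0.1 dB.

8.0 dB

At s = jω = j260:
zero (s+3): 3 + j260 → |·| = √(3²+260²) = √67609 ≈ 260.02, ∠ = arctan(260/3) ≈ 89.34°
zero (s+600): 600 + j260 → |·| = √(600²+260²) = √427600 ≈ 653.91, ∠ = arctan(260/600) ≈ 23.43°
pole (s+5): 5 + j260 → |·| = √(5²+260²) = √67625 ≈ 260.05, ∠ = arctan(260/5) ≈ 88.90°
pole (s+15): 15 + j260 → |·| = √(15²+260²) = √67825 ≈ 260.43, ∠ = arctan(260/15) ≈ 86.70°
|T| = 1 · 1.7003e+05 / 67725 ≈ 2.5106
Gain = 20 log₁₀(2.5106) ≈ 8.00 dB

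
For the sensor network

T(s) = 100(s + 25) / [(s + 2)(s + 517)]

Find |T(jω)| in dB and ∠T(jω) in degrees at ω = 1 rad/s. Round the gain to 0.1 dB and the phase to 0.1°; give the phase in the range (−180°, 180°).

6.7 dB, -24.4°

At s = jω = j1:
zero (s+25): 25 + j1 → |·| = √(25²+1²) = √626 ≈ 25.02, ∠ = arctan(1/25) ≈ 2.29°
pole (s+2): 2 + j1 → |·| = √(2²+1²) = √5 ≈ 2.2361, ∠ = arctan(1/2) ≈ 26.57°
pole (s+517): 517 + j1 → |·| = √(517²+1²) = √267290 ≈ 517, ∠ = arctan(1/517) ≈ 0.11°
|T| = 100 · 25.02 / 1156.1 ≈ 2.1642
Gain = 20 log₁₀(2.1642) ≈ 6.71 dB
∠T = 2.29° − 26.68° = -24.39°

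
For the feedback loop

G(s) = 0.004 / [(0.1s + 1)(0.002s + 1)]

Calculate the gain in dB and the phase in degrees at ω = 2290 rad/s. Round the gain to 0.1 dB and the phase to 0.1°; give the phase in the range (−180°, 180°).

-108.6 dB, -167.4°

At ω = 2290 rad/s:
pole (1 + j2290·0.1) = 1 + j229 → |·| ≈ 229, ∠ ≈ 89.75°
pole (1 + j2290·0.002) = 1 + j4.58 → |·| ≈ 4.6879, ∠ ≈ 77.68°
|G| = 0.004 · 1 / (229 · 4.6879) ≈ 3.726e-06
Gain = 20 log₁₀(3.726e-06) ≈ -108.58 dB
∠G = (0°) − (89.75° + 77.68°) = -167.43°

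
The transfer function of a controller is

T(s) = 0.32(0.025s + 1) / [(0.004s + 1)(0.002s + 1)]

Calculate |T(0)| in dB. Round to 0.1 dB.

-9.9 dB

T(0) = 0.32 · 1 / 1 = 0.32
20 log₁₀(0.32) ≈ -9.90 dB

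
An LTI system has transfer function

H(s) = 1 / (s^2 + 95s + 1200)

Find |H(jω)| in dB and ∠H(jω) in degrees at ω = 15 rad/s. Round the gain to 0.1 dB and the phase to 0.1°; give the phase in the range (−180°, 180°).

Substitute s = j15:
Numerator: 1 = 1 + j0
Denominator: (j15)^2 + 95(j15) + 1200 = 975 + j1425
|N| = √(1² + 0²) ≈ 1, ∠N ≈ 0.00°
|D| = √(975² + 1425²) ≈ 1726.6, ∠D ≈ 55.62°
|H| = 1 / 1726.6 ≈ 0.00057917
Gain = 20 log₁₀(0.00057917) ≈ -64.74 dB
∠H = 0.00° − 55.62° = -55.62°

-64.7 dB, -55.6°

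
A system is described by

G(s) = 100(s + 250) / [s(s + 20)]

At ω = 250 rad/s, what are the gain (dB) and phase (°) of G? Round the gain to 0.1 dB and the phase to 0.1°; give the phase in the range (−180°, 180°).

At s = jω = j250:
zero (s+250): 250 + j250 → |·| = √(250²+250²) = √125000 ≈ 353.55, ∠ = arctan(250/250) ≈ 45.00°
pole (s+20): 20 + j250 → |·| = √(20²+250²) = √62900 ≈ 250.8, ∠ = arctan(250/20) ≈ 85.43°
pole at origin: |s| = 250, ∠ = 90.00° (in denominator)
|G| = 100 · 353.55 / 62700 ≈ 0.56388
Gain = 20 log₁₀(0.56388) ≈ -4.98 dB
∠G = 45.00° − 175.43° = -130.43°

-5.0 dB, -130.4°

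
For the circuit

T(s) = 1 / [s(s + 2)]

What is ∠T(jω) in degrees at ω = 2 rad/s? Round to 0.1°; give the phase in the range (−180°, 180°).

At s = jω = j2:
pole (s+2): 2 + j2 → |·| = √(2²+2²) = √8 ≈ 2.8284, ∠ = arctan(2/2) ≈ 45.00°
pole at origin: |s| = 2, ∠ = 90.00° (in denominator)
∠T = 0.00° − 135.00° = -135.00°

-135.0°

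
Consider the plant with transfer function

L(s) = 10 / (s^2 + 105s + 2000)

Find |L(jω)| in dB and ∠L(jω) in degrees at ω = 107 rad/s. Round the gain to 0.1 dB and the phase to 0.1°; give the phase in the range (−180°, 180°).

-63.3 dB, -130.1°

Substitute s = j107:
Numerator: 10 = 10 + j0
Denominator: (j107)^2 + 105(j107) + 2000 = -9449 + j11235
|N| = √(10² + 0²) ≈ 10, ∠N ≈ 0.00°
|D| = √(9449² + 11235²) ≈ 14680, ∠D ≈ 130.06°
|L| = 10 / 14680 ≈ 0.0006812
Gain = 20 log₁₀(0.0006812) ≈ -63.33 dB
∠L = 0.00° − 130.06° = -130.06°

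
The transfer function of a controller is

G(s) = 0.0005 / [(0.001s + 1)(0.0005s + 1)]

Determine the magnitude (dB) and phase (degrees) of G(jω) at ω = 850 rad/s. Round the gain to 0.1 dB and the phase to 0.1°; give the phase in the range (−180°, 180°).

At ω = 850 rad/s:
pole (1 + j850·0.001) = 1 + j0.85 → |·| ≈ 1.3124, ∠ ≈ 40.36°
pole (1 + j850·0.0005) = 1 + j0.425 → |·| ≈ 1.0866, ∠ ≈ 23.03°
|G| = 0.0005 · 1 / (1.3124 · 1.0866) ≈ 0.00035062
Gain = 20 log₁₀(0.00035062) ≈ -69.10 dB
∠G = (0°) − (40.36° + 23.03°) = -63.39°

-69.1 dB, -63.4°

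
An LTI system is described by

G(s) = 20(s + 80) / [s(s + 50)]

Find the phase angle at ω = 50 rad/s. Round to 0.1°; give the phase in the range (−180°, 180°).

-103.0°

At s = jω = j50:
zero (s+80): 80 + j50 → |·| = √(80²+50²) = √8900 ≈ 94.34, ∠ = arctan(50/80) ≈ 32.01°
pole (s+50): 50 + j50 → |·| = √(50²+50²) = √5000 ≈ 70.711, ∠ = arctan(50/50) ≈ 45.00°
pole at origin: |s| = 50, ∠ = 90.00° (in denominator)
∠G = 32.01° − 135.00° = -102.99°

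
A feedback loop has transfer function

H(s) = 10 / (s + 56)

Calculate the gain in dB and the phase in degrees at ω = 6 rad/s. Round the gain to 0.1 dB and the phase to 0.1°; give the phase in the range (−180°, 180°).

At s = jω = j6:
pole (s+56): 56 + j6 → |·| = √(56²+6²) = √3172 ≈ 56.321, ∠ = arctan(6/56) ≈ 6.12°
|H| = 10 / 56.321 ≈ 0.17755
Gain = 20 log₁₀(0.17755) ≈ -15.01 dB
∠H = 0.00° − 6.12° = -6.12°

-15.0 dB, -6.1°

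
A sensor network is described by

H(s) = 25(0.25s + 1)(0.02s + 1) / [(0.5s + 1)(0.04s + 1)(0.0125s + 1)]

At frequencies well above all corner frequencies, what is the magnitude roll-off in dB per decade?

Each pole contributes −20 dB/decade at high frequency; each zero contributes +20 dB/decade.
Net: 2 zero(s) − 3 pole(s) → -20 dB/decade.

-20 dB/decade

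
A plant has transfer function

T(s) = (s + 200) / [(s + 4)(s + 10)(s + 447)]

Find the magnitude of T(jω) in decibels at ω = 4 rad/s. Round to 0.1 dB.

At s = jω = j4:
zero (s+200): 200 + j4 → |·| = √(200²+4²) = √40016 ≈ 200.04, ∠ = arctan(4/200) ≈ 1.15°
pole (s+4): 4 + j4 → |·| = √(4²+4²) = √32 ≈ 5.6569, ∠ = arctan(4/4) ≈ 45.00°
pole (s+10): 10 + j4 → |·| = √(10²+4²) = √116 ≈ 10.77, ∠ = arctan(4/10) ≈ 21.80°
pole (s+447): 447 + j4 → |·| = √(447²+4²) = √199825 ≈ 447.02, ∠ = arctan(4/447) ≈ 0.51°
|T| = 1 · 200.04 / 27235 ≈ 0.007345
Gain = 20 log₁₀(0.007345) ≈ -42.68 dB

-42.7 dB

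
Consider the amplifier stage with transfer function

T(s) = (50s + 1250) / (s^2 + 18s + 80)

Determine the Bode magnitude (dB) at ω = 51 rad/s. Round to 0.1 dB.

0.5 dB

Substitute s = j51:
Numerator: 50(j51) + 1250 = 1250 + j2550
Denominator: (j51)^2 + 18(j51) + 80 = -2521 + j918
|N| = √(1250² + 2550²) ≈ 2839.9, ∠N ≈ 63.89°
|D| = √(2521² + 918²) ≈ 2682.9, ∠D ≈ 159.99°
|T| = 2839.9 / 2682.9 ≈ 1.0585
Gain = 20 log₁₀(1.0585) ≈ 0.49 dB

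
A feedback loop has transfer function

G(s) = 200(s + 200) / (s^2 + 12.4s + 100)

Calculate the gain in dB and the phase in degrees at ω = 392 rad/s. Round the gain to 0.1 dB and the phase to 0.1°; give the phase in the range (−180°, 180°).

At s = jω = j392:
zero (s+200): 200 + j392 → |·| = √(200²+392²) = √193664 ≈ 440.07, ∠ = arctan(392/200) ≈ 62.97°
quadratic: (j392)² + 12.4·j392 + 100 = -153564 + j4860.8 → |·| ≈ 1.5364e+05, ∠ ≈ 178.19°
|G| = 200 · 440.07 / 1.5364e+05 ≈ 0.57286
Gain = 20 log₁₀(0.57286) ≈ -4.84 dB
∠G = 62.97° − 178.19° = -115.22°

-4.8 dB, -115.2°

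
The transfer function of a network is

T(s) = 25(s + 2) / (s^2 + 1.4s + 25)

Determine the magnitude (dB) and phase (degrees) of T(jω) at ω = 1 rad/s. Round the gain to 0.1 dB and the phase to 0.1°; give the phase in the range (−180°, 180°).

At s = jω = j1:
zero (s+2): 2 + j1 → |·| = √(2²+1²) = √5 ≈ 2.2361, ∠ = arctan(1/2) ≈ 26.57°
quadratic: (j1)² + 1.4·j1 + 25 = 24 + j1.4 → |·| ≈ 24.041, ∠ ≈ 3.34°
|T| = 25 · 2.2361 / 24.041 ≈ 2.3253
Gain = 20 log₁₀(2.3253) ≈ 7.33 dB
∠T = 26.57° − 3.34° = 23.23°

7.3 dB, 23.2°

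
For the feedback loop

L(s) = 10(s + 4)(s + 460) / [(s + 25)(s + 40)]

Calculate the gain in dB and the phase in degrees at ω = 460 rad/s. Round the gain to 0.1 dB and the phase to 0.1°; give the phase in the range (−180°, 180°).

At s = jω = j460:
zero (s+4): 4 + j460 → |·| = √(4²+460²) = √211616 ≈ 460.02, ∠ = arctan(460/4) ≈ 89.50°
zero (s+460): 460 + j460 → |·| = √(460²+460²) = √423200 ≈ 650.54, ∠ = arctan(460/460) ≈ 45.00°
pole (s+25): 25 + j460 → |·| = √(25²+460²) = √212225 ≈ 460.68, ∠ = arctan(460/25) ≈ 86.89°
pole (s+40): 40 + j460 → |·| = √(40²+460²) = √213200 ≈ 461.74, ∠ = arctan(460/40) ≈ 85.03°
|L| = 10 · 2.9926e+05 / 2.1271e+05 ≈ 14.069
Gain = 20 log₁₀(14.069) ≈ 22.97 dB
∠L = 134.50° − 171.92° = -37.42°

23.0 dB, -37.4°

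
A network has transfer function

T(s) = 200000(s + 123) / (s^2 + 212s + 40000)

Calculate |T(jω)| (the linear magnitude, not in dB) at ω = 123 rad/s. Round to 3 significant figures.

At s = jω = j123:
zero (s+123): 123 + j123 → |·| = √(123²+123²) = √30258 ≈ 173.95, ∠ = arctan(123/123) ≈ 45.00°
quadratic: (j123)² + 212·j123 + 40000 = 24871 + j26076 → |·| ≈ 36035, ∠ ≈ 46.35°
|T| = 200000 · 173.95 / 36035 ≈ 965.45

965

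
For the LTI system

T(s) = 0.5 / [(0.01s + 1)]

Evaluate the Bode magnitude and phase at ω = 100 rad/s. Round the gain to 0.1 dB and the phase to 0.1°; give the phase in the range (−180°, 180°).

At ω = 100 rad/s:
pole (1 + j100·0.01) = 1 + j1 → |·| ≈ 1.4142, ∠ ≈ 45.00°
|T| = 0.5 · 1 / (1.4142) ≈ 0.35356
Gain = 20 log₁₀(0.35356) ≈ -9.03 dB
∠T = (0°) − (45.00°) = -45.00°

-9.0 dB, -45.0°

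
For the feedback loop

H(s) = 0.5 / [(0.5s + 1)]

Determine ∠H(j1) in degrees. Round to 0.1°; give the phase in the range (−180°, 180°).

-26.6°

At ω = 1 rad/s:
pole (1 + j1·0.5) = 1 + j0.5 → |·| ≈ 1.118, ∠ ≈ 26.57°
∠H = (0°) − (26.57°) = -26.57°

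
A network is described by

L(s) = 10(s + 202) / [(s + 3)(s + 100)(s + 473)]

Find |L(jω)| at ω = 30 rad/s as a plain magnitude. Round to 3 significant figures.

0.00137

At s = jω = j30:
zero (s+202): 202 + j30 → |·| = √(202²+30²) = √41704 ≈ 204.22, ∠ = arctan(30/202) ≈ 8.45°
pole (s+3): 3 + j30 → |·| = √(3²+30²) = √909 ≈ 30.15, ∠ = arctan(30/3) ≈ 84.29°
pole (s+100): 100 + j30 → |·| = √(100²+30²) = √10900 ≈ 104.4, ∠ = arctan(30/100) ≈ 16.70°
pole (s+473): 473 + j30 → |·| = √(473²+30²) = √224629 ≈ 473.95, ∠ = arctan(30/473) ≈ 3.63°
|L| = 10 · 204.22 / 1.4918e+06 ≈ 0.001369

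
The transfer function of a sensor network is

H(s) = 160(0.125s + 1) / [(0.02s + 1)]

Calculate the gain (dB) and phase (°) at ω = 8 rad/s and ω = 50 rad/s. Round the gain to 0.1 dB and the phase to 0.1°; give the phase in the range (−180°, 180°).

ω = 8: 47.0 dB, 35.9°; ω = 50: 57.1 dB, 35.9°

At ω = 8 rad/s:
zero (1 + j8·0.125) = 1 + j1 → |·| ≈ 1.4142, ∠ ≈ 45.00°
pole (1 + j8·0.02) = 1 + j0.16 → |·| ≈ 1.0127, ∠ ≈ 9.09°
|H| = 160 · 1.4142 / (1.0127) ≈ 223.43
Gain = 20 log₁₀(223.43) ≈ 46.98 dB
∠H = (45.00°) − (9.09°) = 35.91°

At ω = 50 rad/s:
zero (1 + j50·0.125) = 1 + j6.25 → |·| ≈ 6.3295, ∠ ≈ 80.91°
pole (1 + j50·0.02) = 1 + j1 → |·| ≈ 1.4142, ∠ ≈ 45.00°
|H| = 160 · 6.3295 / (1.4142) ≈ 716.11
Gain = 20 log₁₀(716.11) ≈ 57.10 dB
∠H = (80.91°) − (45.00°) = 35.91°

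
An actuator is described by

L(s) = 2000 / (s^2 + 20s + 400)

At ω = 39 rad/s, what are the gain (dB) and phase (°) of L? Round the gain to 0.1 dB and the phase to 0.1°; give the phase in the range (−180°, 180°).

3.3 dB, -145.2°

At s = jω = j39:
quadratic: (j39)² + 20·j39 + 400 = -1121 + j780 → |·| ≈ 1365.7, ∠ ≈ 145.17°
|L| = 2000 / 1365.7 ≈ 1.4645
Gain = 20 log₁₀(1.4645) ≈ 3.31 dB
∠L = 0.00° − 145.17° = -145.17°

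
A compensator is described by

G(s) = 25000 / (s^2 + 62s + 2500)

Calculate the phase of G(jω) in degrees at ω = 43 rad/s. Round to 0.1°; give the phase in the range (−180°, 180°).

At s = jω = j43:
quadratic: (j43)² + 62·j43 + 2500 = 651 + j2666 → |·| ≈ 2744.3, ∠ ≈ 76.28°
∠G = 0.00° − 76.28° = -76.28°

-76.3°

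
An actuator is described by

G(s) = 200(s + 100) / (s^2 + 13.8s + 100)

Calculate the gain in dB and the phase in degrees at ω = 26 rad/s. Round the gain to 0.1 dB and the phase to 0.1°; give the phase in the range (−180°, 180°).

At s = jω = j26:
zero (s+100): 100 + j26 → |·| = √(100²+26²) = √10676 ≈ 103.32, ∠ = arctan(26/100) ≈ 14.57°
quadratic: (j26)² + 13.8·j26 + 100 = -576 + j358.8 → |·| ≈ 678.61, ∠ ≈ 148.08°
|G| = 200 · 103.32 / 678.61 ≈ 30.45
Gain = 20 log₁₀(30.45) ≈ 29.67 dB
∠G = 14.57° − 148.08° = -133.51°

29.7 dB, -133.5°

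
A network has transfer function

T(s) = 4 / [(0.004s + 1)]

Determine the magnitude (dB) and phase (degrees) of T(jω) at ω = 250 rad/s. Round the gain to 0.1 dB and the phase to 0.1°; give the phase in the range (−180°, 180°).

9.0 dB, -45.0°

At ω = 250 rad/s:
pole (1 + j250·0.004) = 1 + j1 → |·| ≈ 1.4142, ∠ ≈ 45.00°
|T| = 4 · 1 / (1.4142) ≈ 2.8285
Gain = 20 log₁₀(2.8285) ≈ 9.03 dB
∠T = (0°) − (45.00°) = -45.00°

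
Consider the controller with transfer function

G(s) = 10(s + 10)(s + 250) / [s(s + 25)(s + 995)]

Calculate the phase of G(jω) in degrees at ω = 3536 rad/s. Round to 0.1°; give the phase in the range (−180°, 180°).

-78.1°

At s = jω = j3536:
zero (s+10): 10 + j3536 → |·| = √(10²+3536²) = √12503396 ≈ 3536, ∠ = arctan(3536/10) ≈ 89.84°
zero (s+250): 250 + j3536 → |·| = √(250²+3536²) = √12565796 ≈ 3544.8, ∠ = arctan(3536/250) ≈ 85.96°
pole (s+25): 25 + j3536 → |·| = √(25²+3536²) = √12503921 ≈ 3536.1, ∠ = arctan(3536/25) ≈ 89.59°
pole (s+995): 995 + j3536 → |·| = √(995²+3536²) = √13493321 ≈ 3673.3, ∠ = arctan(3536/995) ≈ 74.28°
pole at origin: |s| = 3536, ∠ = 90.00° (in denominator)
∠G = 175.80° − 253.87° = -78.07°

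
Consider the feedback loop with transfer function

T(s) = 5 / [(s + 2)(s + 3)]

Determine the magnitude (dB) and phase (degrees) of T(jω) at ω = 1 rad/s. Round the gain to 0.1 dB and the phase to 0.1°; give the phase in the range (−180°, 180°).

At s = jω = j1:
pole (s+2): 2 + j1 → |·| = √(2²+1²) = √5 ≈ 2.2361, ∠ = arctan(1/2) ≈ 26.57°
pole (s+3): 3 + j1 → |·| = √(3²+1²) = √10 ≈ 3.1623, ∠ = arctan(1/3) ≈ 18.43°
|T| = 5 / 7.0712 ≈ 0.70709
Gain = 20 log₁₀(0.70709) ≈ -3.01 dB
∠T = 0.00° − 45.00° = -45.00°

-3.0 dB, -45.0°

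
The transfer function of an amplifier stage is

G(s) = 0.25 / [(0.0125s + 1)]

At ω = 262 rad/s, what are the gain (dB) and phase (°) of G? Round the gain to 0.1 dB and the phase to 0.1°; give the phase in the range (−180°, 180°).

At ω = 262 rad/s:
pole (1 + j262·0.0125) = 1 + j3.275 → |·| ≈ 3.4243, ∠ ≈ 73.02°
|G| = 0.25 · 1 / (3.4243) ≈ 0.073008
Gain = 20 log₁₀(0.073008) ≈ -22.73 dB
∠G = (0°) − (73.02°) = -73.02°

-22.7 dB, -73.0°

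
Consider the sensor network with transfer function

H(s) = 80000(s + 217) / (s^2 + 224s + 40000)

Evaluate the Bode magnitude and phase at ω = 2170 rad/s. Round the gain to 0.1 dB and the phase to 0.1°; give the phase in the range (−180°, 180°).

At s = jω = j2170:
zero (s+217): 217 + j2170 → |·| = √(217²+2170²) = √4755989 ≈ 2180.8, ∠ = arctan(2170/217) ≈ 84.29°
quadratic: (j2170)² + 224·j2170 + 40000 = -4668900 + j486080 → |·| ≈ 4.6941e+06, ∠ ≈ 174.06°
|H| = 80000 · 2180.8 / 4.6941e+06 ≈ 37.167
Gain = 20 log₁₀(37.167) ≈ 31.40 dB
∠H = 84.29° − 174.06° = -89.77°

31.4 dB, -89.8°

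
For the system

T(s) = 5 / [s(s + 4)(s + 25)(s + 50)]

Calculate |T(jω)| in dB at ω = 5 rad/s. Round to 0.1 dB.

At s = jω = j5:
pole (s+4): 4 + j5 → |·| = √(4²+5²) = √41 ≈ 6.4031, ∠ = arctan(5/4) ≈ 51.34°
pole (s+25): 25 + j5 → |·| = √(25²+5²) = √650 ≈ 25.495, ∠ = arctan(5/25) ≈ 11.31°
pole (s+50): 50 + j5 → |·| = √(50²+5²) = √2525 ≈ 50.249, ∠ = arctan(5/50) ≈ 5.71°
pole at origin: |s| = 5, ∠ = 90.00° (in denominator)
|T| = 5 / 41015 ≈ 0.00012191
Gain = 20 log₁₀(0.00012191) ≈ -78.28 dB

-78.3 dB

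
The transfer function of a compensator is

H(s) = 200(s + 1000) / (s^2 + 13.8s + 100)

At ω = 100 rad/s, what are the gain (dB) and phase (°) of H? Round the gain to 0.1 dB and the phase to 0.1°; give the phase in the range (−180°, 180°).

At s = jω = j100:
zero (s+1000): 1000 + j100 → |·| = √(1000²+100²) = √1010000 ≈ 1005, ∠ = arctan(100/1000) ≈ 5.71°
quadratic: (j100)² + 13.8·j100 + 100 = -9900 + j1380 → |·| ≈ 9995.7, ∠ ≈ 172.06°
|H| = 200 · 1005 / 9995.7 ≈ 20.109
Gain = 20 log₁₀(20.109) ≈ 26.07 dB
∠H = 5.71° − 172.06° = -166.35°

26.1 dB, -166.4°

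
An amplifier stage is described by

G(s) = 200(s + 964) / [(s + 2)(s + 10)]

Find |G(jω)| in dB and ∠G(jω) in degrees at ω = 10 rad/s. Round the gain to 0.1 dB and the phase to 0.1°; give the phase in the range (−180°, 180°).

At s = jω = j10:
zero (s+964): 964 + j10 → |·| = √(964²+10²) = √929396 ≈ 964.05, ∠ = arctan(10/964) ≈ 0.59°
pole (s+2): 2 + j10 → |·| = √(2²+10²) = √104 ≈ 10.198, ∠ = arctan(10/2) ≈ 78.69°
pole (s+10): 10 + j10 → |·| = √(10²+10²) = √200 ≈ 14.142, ∠ = arctan(10/10) ≈ 45.00°
|G| = 200 · 964.05 / 144.22 ≈ 1336.9
Gain = 20 log₁₀(1336.9) ≈ 62.52 dB
∠G = 0.59° − 123.69° = -123.10°

62.5 dB, -123.1°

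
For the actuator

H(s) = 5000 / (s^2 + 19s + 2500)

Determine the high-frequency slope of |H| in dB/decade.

-40 dB/decade

Each pole contributes −20 dB/decade at high frequency; each zero contributes +20 dB/decade.
Net: 0 zero(s) − 2 pole(s) → -40 dB/decade.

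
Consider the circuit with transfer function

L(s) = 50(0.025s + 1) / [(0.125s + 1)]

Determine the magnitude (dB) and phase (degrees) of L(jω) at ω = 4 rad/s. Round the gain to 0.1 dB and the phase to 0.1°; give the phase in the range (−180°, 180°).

33.1 dB, -20.9°

At ω = 4 rad/s:
zero (1 + j4·0.025) = 1 + j0.1 → |·| ≈ 1.005, ∠ ≈ 5.71°
pole (1 + j4·0.125) = 1 + j0.5 → |·| ≈ 1.118, ∠ ≈ 26.57°
|L| = 50 · 1.005 / (1.118) ≈ 44.946
Gain = 20 log₁₀(44.946) ≈ 33.05 dB
∠L = (5.71°) − (26.57°) = -20.86°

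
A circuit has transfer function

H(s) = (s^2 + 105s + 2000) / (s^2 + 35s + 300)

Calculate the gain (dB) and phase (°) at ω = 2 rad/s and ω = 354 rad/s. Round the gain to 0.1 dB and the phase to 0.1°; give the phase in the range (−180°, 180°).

ω = 2: 16.4 dB, -7.3°; ω = 354: 0.2 dB, -11.1°

Substitute s = j2:
Numerator: (j2)^2 + 105(j2) + 2000 = 1996 + j210
Denominator: (j2)^2 + 35(j2) + 300 = 296 + j70
|N| = √(1996² + 210²) ≈ 2007, ∠N ≈ 6.01°
|D| = √(296² + 70²) ≈ 304.16, ∠D ≈ 13.31°
|H| = 2007 / 304.16 ≈ 6.5985
Gain = 20 log₁₀(6.5985) ≈ 16.39 dB
∠H = 6.01° − 13.31° = -7.30°

Substitute s = j354:
Numerator: (j354)^2 + 105(j354) + 2000 = -123316 + j37170
Denominator: (j354)^2 + 35(j354) + 300 = -125016 + j12390
|N| = √(123316² + 37170²) ≈ 1.288e+05, ∠N ≈ 163.23°
|D| = √(125016² + 12390²) ≈ 1.2563e+05, ∠D ≈ 174.34°
|H| = 1.288e+05 / 1.2563e+05 ≈ 1.0252
Gain = 20 log₁₀(1.0252) ≈ 0.22 dB
∠H = 163.23° − 174.34° = -11.11°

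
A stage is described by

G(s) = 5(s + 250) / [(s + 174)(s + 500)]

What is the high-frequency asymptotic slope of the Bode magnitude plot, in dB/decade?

-20 dB/decade

Each pole contributes −20 dB/decade at high frequency; each zero contributes +20 dB/decade.
Net: 1 zero(s) − 2 pole(s) → -20 dB/decade.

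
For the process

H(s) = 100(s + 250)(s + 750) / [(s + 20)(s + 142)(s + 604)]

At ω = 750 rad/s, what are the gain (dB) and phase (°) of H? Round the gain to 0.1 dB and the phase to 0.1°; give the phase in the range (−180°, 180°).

At s = jω = j750:
zero (s+250): 250 + j750 → |·| = √(250²+750²) = √625000 ≈ 790.57, ∠ = arctan(750/250) ≈ 71.57°
zero (s+750): 750 + j750 → |·| = √(750²+750²) = √1125000 ≈ 1060.7, ∠ = arctan(750/750) ≈ 45.00°
pole (s+20): 20 + j750 → |·| = √(20²+750²) = √562900 ≈ 750.27, ∠ = arctan(750/20) ≈ 88.47°
pole (s+142): 142 + j750 → |·| = √(142²+750²) = √582664 ≈ 763.32, ∠ = arctan(750/142) ≈ 79.28°
pole (s+604): 604 + j750 → |·| = √(604²+750²) = √927316 ≈ 962.97, ∠ = arctan(750/604) ≈ 51.15°
|H| = 100 · 8.3856e+05 / 5.5149e+08 ≈ 0.15205
Gain = 20 log₁₀(0.15205) ≈ -16.36 dB
∠H = 116.57° − 218.90° = -102.33°

-16.4 dB, -102.3°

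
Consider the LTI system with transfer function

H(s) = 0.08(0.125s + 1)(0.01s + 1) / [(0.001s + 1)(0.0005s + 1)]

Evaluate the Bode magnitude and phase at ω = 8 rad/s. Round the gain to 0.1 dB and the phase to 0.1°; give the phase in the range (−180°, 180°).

-18.9 dB, 48.9°

At ω = 8 rad/s:
zero (1 + j8·0.125) = 1 + j1 → |·| ≈ 1.4142, ∠ ≈ 45.00°
zero (1 + j8·0.01) = 1 + j0.08 → |·| ≈ 1.0032, ∠ ≈ 4.57°
pole (1 + j8·0.001) = 1 + j0.008 → |·| ≈ 1, ∠ ≈ 0.46°
pole (1 + j8·0.0005) = 1 + j0.004 → |·| ≈ 1, ∠ ≈ 0.23°
|H| = 0.08 · 1.4142 · 1.0032 / (1 · 1) ≈ 0.1135
Gain = 20 log₁₀(0.1135) ≈ -18.90 dB
∠H = (45.00° + 4.57°) − (0.46° + 0.23°) = 48.88°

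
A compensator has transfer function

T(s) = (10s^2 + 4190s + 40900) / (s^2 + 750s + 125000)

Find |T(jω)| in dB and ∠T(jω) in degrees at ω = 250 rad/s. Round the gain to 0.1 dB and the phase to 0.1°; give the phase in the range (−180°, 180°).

Substitute s = j250:
Numerator: 10(j250)^2 + 4190(j250) + 40900 = -584100 + j1047500
Denominator: (j250)^2 + 750(j250) + 125000 = 62500 + j187500
|N| = √(584100² + 1047500²) ≈ 1.1993e+06, ∠N ≈ 119.14°
|D| = √(62500² + 187500²) ≈ 1.9764e+05, ∠D ≈ 71.57°
|T| = 1.1993e+06 / 1.9764e+05 ≈ 6.0681
Gain = 20 log₁₀(6.0681) ≈ 15.66 dB
∠T = 119.14° − 71.57° = 47.57°

15.7 dB, 47.6°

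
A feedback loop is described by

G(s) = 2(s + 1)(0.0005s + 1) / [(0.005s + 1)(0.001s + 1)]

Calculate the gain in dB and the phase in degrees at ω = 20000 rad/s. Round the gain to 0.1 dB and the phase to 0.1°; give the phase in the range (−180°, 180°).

At ω = 20000 rad/s:
zero (1 + j20000·1) = 1 + j20000 → |·| ≈ 20000, ∠ ≈ 90.00°
zero (1 + j20000·0.0005) = 1 + j10 → |·| ≈ 10.05, ∠ ≈ 84.29°
pole (1 + j20000·0.005) = 1 + j100 → |·| ≈ 100, ∠ ≈ 89.43°
pole (1 + j20000·0.001) = 1 + j20 → |·| ≈ 20.025, ∠ ≈ 87.14°
|G| = 2 · 20000 · 10.05 / (100 · 20.025) ≈ 200.75
Gain = 20 log₁₀(200.75) ≈ 46.05 dB
∠G = (90.00° + 84.29°) − (89.43° + 87.14°) = -2.28°

46.1 dB, -2.3°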